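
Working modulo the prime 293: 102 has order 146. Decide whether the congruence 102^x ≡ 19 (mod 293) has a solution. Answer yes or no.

no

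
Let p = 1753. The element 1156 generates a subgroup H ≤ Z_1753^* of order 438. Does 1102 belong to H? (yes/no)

yes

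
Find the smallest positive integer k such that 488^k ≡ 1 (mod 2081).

2080

The order of 488 must divide p − 1 = 2080 = 2^5 · 5 · 13.
Divisors: 1, 2, 4, 5, 8, 10, 13, 16, 20, 26, 32, 40, 52, 65, 80, 104, 130, 160, 208, 260, 416, 520, 1040, 2080.
Check each in increasing order: 488^1 ≡ 488;  488^2 ≡ 910;  488^4 ≡ 1943;  488^5 ≡ 1329;  488^8 ≡ 315;  488^10 ≡ 1553;  488^13 ≡ 354;  488^16 ≡ 1418;  488^20 ≡ 2011;  488^26 ≡ 456;  488^32 ≡ 478;  488^40 ≡ 738;  488^52 ≡ 1917;  488^65 ≡ 212;  488^80 ≡ 1503;  488^104 ≡ 1924;  488^130 ≡ 1243;  488^160 ≡ 1124;  488^208 ≡ 1758;  488^260 ≡ 947;  488^416 ≡ 279;  488^520 ≡ 1979;  488^1040 ≡ 2080;  488^2080 ≡ 1.
Smallest exponent giving 1 is 2080.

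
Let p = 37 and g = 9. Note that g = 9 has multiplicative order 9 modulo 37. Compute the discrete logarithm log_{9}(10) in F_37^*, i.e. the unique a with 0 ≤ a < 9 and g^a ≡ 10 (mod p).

Successive powers of 9 modulo 37:
  9^0=1  9^1=9  9^2=7  9^3=26  9^4=12  9^5=34
  9^6=10
So 9^6 ≡ 10 (mod 37), giving a = 6.

6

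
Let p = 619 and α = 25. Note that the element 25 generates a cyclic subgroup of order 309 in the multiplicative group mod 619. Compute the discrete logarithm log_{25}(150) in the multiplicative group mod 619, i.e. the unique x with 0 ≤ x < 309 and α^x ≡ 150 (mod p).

3

Baby-step giant-step with m = ceil(sqrt(309)) = 18.
Baby table (25^j mod 619 for j=0..17):
  0:1  1:25  2:6  3:150  4:36  5:281  6:216  7:448
  8:58  9:212  10:348  11:34  12:231  13:204  14:148  15:605
  16:269  17:535
Giant step factor: 25^(-18) ≡ 377 (mod 619).
Scan 150·377^i mod 619 for i = 0, 1, …:
  i=0: 150
Match at i=0, j=3: x = 0·18 + 3 = 3.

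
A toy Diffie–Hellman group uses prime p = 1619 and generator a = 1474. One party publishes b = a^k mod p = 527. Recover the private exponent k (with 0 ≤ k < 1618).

Baby-step giant-step with m = ceil(sqrt(1618)) = 41.
Baby table (1474^j mod 1619 for j=0..40):
  0:1  1:1474  2:1597  3:1571  4:484  5:1056  6:685  7:1053
  8:1120  9:1119  10:1264  11:1286  12:1334  13:850  14:1413  15:728
  16:1294  17:174  18:674  19:1029  20:1362  21:28  22:797  23:1003
  24:275  25:600  26:426  27:1371  28:342  29:599  30:571  31:1393
  32:390  33:115  34:1134  35:708  36:956  37:614  38:15  39:1063
  40:1289
Giant step factor: 1474^(-41) ≡ 1212 (mod 1619).
Scan 527·1212^i mod 1619 for i = 0, 1, …:
  i=0: 527   i=1: 838   i=2: 543   i=3: 802
  i=4: 624   i=5: 215   i=6: 1540   i=7: 1392
  i=8: 106   i=9: 571
Match at i=9, j=30: k = 9·41 + 30 = 399.

399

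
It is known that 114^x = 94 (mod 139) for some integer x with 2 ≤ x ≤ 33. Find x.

9

Compute 114^2 mod 139 = 69, then multiply by 114 repeatedly:
  114^2=69  114^3=82  114^4=35  114^5=98  114^6=52
  114^7=90  114^8=113  114^9=94
Found 94 at exponent 9.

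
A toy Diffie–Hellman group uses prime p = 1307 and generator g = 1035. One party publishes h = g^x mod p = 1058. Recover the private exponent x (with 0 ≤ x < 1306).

963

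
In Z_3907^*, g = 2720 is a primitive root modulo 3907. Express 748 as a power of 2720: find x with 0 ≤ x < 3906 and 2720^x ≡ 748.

Baby-step giant-step with m = ceil(sqrt(3906)) = 63.
Baby table (2720^j mod 3907 for j=0..62):
  0:1  1:2720  2:2449  3:3752  4:356  5:3291  6:583  7:3425
  8:1712  9:3403  10:477  11:316  12:3887  13:298  14:1811  15:3100
  16:694  17:599  18:61  19:1826  20:923  21:2266  22:2181  23:1494
  24:400  25:1854  26:2850  27:512  28:1748  29:3648  30:2687  31:2550
  32:1075  33:1564  34:3264  35:1376  36:3721  37:1990  38:1605  39:1481
  40:203  41:1273  42:958  43:3698  44:1942  45:3883  46:1139  47:3736
  48:3720  49:3177  50:3063  51:1636  52:3754  53:1889  54:375  55:273
  56:230  57:480  58:662  59:3420  60:3740  61:2879  62:1252
Giant step factor: 2720^(-63) ≡ 435 (mod 3907).
Scan 748·435^i mod 3907 for i = 0, 1, …:
  i=0: 748   i=1: 1099   i=2: 1411   i=3: 386
  i=4: 3816   i=5: 3392   i=6: 2581   i=7: 1426
  i=8: 3004   i=9: 1802     …   i=23: 797
  i=24: 2879
Match at i=24, j=61: x = 24·63 + 61 = 1573.

1573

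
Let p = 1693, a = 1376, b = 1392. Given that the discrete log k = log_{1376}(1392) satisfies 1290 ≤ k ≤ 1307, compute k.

1291

Compute 1376^1290 mod 1693 = 1005, then multiply by 1376 repeatedly:
  1376^1290=1005  1376^1291=1392
Found 1392 at exponent 1291.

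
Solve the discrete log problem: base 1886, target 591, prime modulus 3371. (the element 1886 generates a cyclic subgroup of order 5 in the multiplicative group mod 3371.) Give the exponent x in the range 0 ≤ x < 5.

2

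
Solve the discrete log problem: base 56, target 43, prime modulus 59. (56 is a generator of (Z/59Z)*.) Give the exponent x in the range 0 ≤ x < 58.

Baby-step giant-step with m = ceil(sqrt(58)) = 8.
Baby table (56^j mod 59 for j=0..7):
  0:1  1:56  2:9  3:32  4:22  5:52  6:21  7:55
Giant step factor: 56^(-8) ≡ 5 (mod 59).
Scan 43·5^i mod 59 for i = 0, 1, …:
  i=0: 43   i=1: 38   i=2: 13   i=3: 6
  i=4: 30   i=5: 32
Match at i=5, j=3: x = 5·8 + 3 = 43.

43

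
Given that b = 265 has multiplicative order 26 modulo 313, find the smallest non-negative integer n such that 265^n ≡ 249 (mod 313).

Successive powers of 265 modulo 313:
  265^0=1  265^1=265  265^2=113  265^3=210  265^4=249
So 265^4 ≡ 249 (mod 313), giving n = 4.

4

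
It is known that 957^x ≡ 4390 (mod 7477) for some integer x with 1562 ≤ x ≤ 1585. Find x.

1562

Compute 957^1562 mod 7477 = 4390, then multiply by 957 repeatedly:
  957^1562=4390
Found 4390 at exponent 1562.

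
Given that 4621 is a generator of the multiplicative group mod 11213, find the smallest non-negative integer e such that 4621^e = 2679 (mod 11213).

976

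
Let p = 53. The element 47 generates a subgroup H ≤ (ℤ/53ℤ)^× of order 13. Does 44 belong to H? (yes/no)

yes

⟨47⟩ has order 13; its elements mod 53 are {1, 10, 13, 15, 16, 24, 28, 36, 42, 44, 46, 47, 49}.
44 is in this set.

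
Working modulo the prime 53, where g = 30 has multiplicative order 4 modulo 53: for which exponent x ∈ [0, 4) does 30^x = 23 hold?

3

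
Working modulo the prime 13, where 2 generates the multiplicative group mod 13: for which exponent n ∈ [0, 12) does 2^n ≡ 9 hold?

8

Successive powers of 2 modulo 13:
  2^0=1  2^1=2  2^2=4  2^3=8  2^4=3  2^5=6
  2^6=12  2^7=11  2^8=9
So 2^8 ≡ 9 (mod 13), giving n = 8.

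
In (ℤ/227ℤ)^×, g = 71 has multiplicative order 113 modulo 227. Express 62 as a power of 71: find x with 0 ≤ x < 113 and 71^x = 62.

7

Successive powers of 71 modulo 227:
  71^0=1  71^1=71  71^2=47  71^3=159  71^4=166  71^5=209
  71^6=84  71^7=62
So 71^7 ≡ 62 (mod 227), giving x = 7.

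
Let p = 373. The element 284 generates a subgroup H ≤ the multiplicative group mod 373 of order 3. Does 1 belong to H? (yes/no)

⟨284⟩ has order 3; its elements mod 373 are {1, 88, 284}.
1 is in this set.

yes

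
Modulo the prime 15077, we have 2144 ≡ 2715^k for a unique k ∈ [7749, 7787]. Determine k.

7752

Compute 2715^7749 mod 15077 = 8460, then multiply by 2715 repeatedly:
  2715^7749=8460  2715^7750=6629  2715^7751=10874  2715^7752=2144
Found 2144 at exponent 7752.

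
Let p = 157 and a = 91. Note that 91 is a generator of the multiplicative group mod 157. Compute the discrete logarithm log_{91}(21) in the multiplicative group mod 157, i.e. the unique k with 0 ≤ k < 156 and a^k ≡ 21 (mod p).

41

Baby-step giant-step with m = ceil(sqrt(156)) = 13.
Baby table (91^j mod 157 for j=0..12):
  0:1  1:91  2:117  3:128  4:30  5:61  6:56  7:72
  8:115  9:103  10:110  11:119  12:153
Giant step factor: 91^(-13) ≡ 135 (mod 157).
Scan 21·135^i mod 157 for i = 0, 1, …:
  i=0: 21   i=1: 9   i=2: 116   i=3: 117
Match at i=3, j=2: k = 3·13 + 2 = 41.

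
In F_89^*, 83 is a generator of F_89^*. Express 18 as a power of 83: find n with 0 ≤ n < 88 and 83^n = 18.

Baby-step giant-step with m = ceil(sqrt(88)) = 10.
Baby table (83^j mod 89 for j=0..9):
  0:1  1:83  2:36  3:51  4:50  5:56  6:20  7:58
  8:8  9:41
Giant step factor: 83^(-10) ≡ 17 (mod 89).
Scan 18·17^i mod 89 for i = 0, 1, …:
  i=0: 18   i=1: 39   i=2: 40   i=3: 57
  i=4: 79   i=5: 8
Match at i=5, j=8: n = 5·10 + 8 = 58.

58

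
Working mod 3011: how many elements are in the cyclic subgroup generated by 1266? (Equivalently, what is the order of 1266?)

3010

The order of 1266 must divide p − 1 = 3010 = 2 · 5 · 7 · 43.
Divisors: 1, 2, 5, 7, 10, 14, 35, 43, 70, 86, 215, 301, 430, 602, 1505, 3010.
Check each in increasing order: 1266^1 ≡ 1266;  1266^2 ≡ 904;  1266^5 ≡ 801;  1266^7 ≡ 1464;  1266^10 ≡ 258;  1266^14 ≡ 2475;  1266^35 ≡ 776;  1266^43 ≡ 1687;  1266^70 ≡ 2987;  1266^86 ≡ 574;  1266^215 ≡ 1434;  1266^301 ≡ 1113;  1266^430 ≡ 2854;  1266^602 ≡ 1248;  1266^1505 ≡ 3010;  1266^3010 ≡ 1.
Smallest exponent giving 1 is 3010.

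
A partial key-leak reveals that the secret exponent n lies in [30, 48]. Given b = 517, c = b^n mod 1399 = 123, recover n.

Compute 517^30 mod 1399 = 1298, then multiply by 517 repeatedly:
  517^30=1298  517^31=945  517^32=314  517^33=54  517^34=1337
  517^35=123
Found 123 at exponent 35.

35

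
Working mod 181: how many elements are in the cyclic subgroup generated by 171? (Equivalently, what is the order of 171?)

180

The order of 171 must divide p − 1 = 180 = 2^2 · 3^2 · 5.
Divisors: 1, 2, 3, 4, 5, 6, 9, 10, 12, 15, 18, 20, 30, 36, 45, 60, 90, 180.
Check each in increasing order: 171^1 ≡ 171;  171^2 ≡ 100;  171^3 ≡ 86;  171^4 ≡ 45;  171^5 ≡ 93;  171^6 ≡ 156;  171^9 ≡ 22;  171^10 ≡ 142;  171^12 ≡ 82;  171^15 ≡ 174;  171^18 ≡ 122;  171^20 ≡ 73;  171^30 ≡ 49;  171^36 ≡ 42;  171^45 ≡ 19;  171^60 ≡ 48;  171^90 ≡ 180;  171^180 ≡ 1.
Smallest exponent giving 1 is 180.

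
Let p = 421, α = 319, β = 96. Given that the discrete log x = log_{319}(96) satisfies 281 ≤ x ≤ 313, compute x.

Compute 319^281 mod 421 = 65, then multiply by 319 repeatedly:
  319^281=65  319^282=106  319^283=134  319^284=225  319^285=205
  319^286=140  319^287=34  319^288=321  319^289=96
Found 96 at exponent 289.

289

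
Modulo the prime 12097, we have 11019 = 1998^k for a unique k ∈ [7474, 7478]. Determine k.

7475

Compute 1998^7474 mod 12097 = 8161, then multiply by 1998 repeatedly:
  1998^7474=8161  1998^7475=11019
Found 11019 at exponent 7475.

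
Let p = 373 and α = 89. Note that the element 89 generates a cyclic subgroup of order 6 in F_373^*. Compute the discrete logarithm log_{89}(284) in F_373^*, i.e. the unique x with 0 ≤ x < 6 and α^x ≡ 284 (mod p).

4

Successive powers of 89 modulo 373:
  89^0=1  89^1=89  89^2=88  89^3=372  89^4=284
So 89^4 ≡ 284 (mod 373), giving x = 4.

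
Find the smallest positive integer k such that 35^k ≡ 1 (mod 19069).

The order of 35 must divide p − 1 = 19068 = 2^2 · 3 · 7 · 227.
Divisors: 1, 2, 3, 4, 6, 7, 12, 14, 21, 28, 42, 84, 227, 454, 681, 908, 1362, 1589, 2724, 3178, 4767, 6356, 9534, 19068.
Check each in increasing order: 35^1 ≡ 35;  35^2 ≡ 1225;  35^3 ≡ 4737;  35^4 ≡ 13243;  35^6 ≡ 14025;  35^7 ≡ 14150;  35^12 ≡ 3890;  35^14 ≡ 17069;  35^21 ≡ 17465;  35^28 ≡ 14579;  35^42 ≡ 17570;  35^84 ≡ 15928;  35^227 ≡ 18698;  35^454 ≡ 4158;  35^681 ≡ 1971;  35^908 ≡ 12450;  35^1362 ≡ 13834;  35^1589 ≡ 16216;  35^2724 ≡ 3072;  35^3178 ≡ 16215;  35^4767 ≡ 19068;  35^6356 ≡ 2853;  35^9534 ≡ 1.
Smallest exponent giving 1 is 9534.

9534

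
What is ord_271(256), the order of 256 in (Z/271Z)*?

135

The order of 256 must divide p − 1 = 270 = 2 · 3^3 · 5.
Divisors: 1, 2, 3, 5, 6, 9, 10, 15, 18, 27, 30, 45, 54, 90, 135, 270.
Check each in increasing order: 256^1 ≡ 256;  256^2 ≡ 225;  256^3 ≡ 148;  256^5 ≡ 238;  256^6 ≡ 224;  256^9 ≡ 90;  256^10 ≡ 5;  256^15 ≡ 106;  256^18 ≡ 241;  256^27 ≡ 10;  256^30 ≡ 125;  256^45 ≡ 242;  256^54 ≡ 100;  256^90 ≡ 28;  256^135 ≡ 1.
Smallest exponent giving 1 is 135.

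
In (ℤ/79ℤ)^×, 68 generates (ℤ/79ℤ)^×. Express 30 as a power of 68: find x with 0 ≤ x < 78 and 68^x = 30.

5

Baby-step giant-step with m = ceil(sqrt(78)) = 9.
Baby table (68^j mod 79 for j=0..8):
  0:1  1:68  2:42  3:12  4:26  5:30  6:65  7:75
  8:44
Giant step factor: 68^(-9) ≡ 71 (mod 79).
Scan 30·71^i mod 79 for i = 0, 1, …:
  i=0: 30
Match at i=0, j=5: x = 0·9 + 5 = 5.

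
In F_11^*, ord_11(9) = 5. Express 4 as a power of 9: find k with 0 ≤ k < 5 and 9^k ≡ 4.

2

Successive powers of 9 modulo 11:
  9^0=1  9^1=9  9^2=4
So 9^2 ≡ 4 (mod 11), giving k = 2.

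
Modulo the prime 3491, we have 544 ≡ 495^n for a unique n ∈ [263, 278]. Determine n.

Compute 495^263 mod 3491 = 3076, then multiply by 495 repeatedly:
  495^263=3076  495^264=544
Found 544 at exponent 264.

264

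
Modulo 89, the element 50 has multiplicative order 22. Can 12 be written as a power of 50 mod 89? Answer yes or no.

no

⟨50⟩ has order 22; its elements mod 89 are {1, 2, 4, 8, 11, 16, 22, 25, 32, 39, 44, 45, 50, 57, 64, 67, 73, 78, 81, 85, 87, 88}.
12 is not in this set.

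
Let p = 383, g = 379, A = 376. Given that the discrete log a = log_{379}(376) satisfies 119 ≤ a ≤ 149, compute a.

139

Compute 379^119 mod 383 = 270, then multiply by 379 repeatedly:
  379^119=270  379^120=69  379^121=107  379^122=338  379^123=180
  379^124=46  379^125=199  379^126=353  379^127=120  379^128=286
  379^129=5  379^130=363  379^131=80  379^132=63  379^133=131
  379^134=242  379^135=181  379^136=42  379^137=215  379^138=289
  379^139=376
Found 376 at exponent 139.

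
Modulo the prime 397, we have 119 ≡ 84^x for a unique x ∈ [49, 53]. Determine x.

50

Compute 84^49 mod 397 = 233, then multiply by 84 repeatedly:
  84^49=233  84^50=119
Found 119 at exponent 50.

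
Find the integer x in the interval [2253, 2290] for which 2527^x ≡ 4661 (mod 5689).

2282

Compute 2527^2253 mod 5689 = 1581, then multiply by 2527 repeatedly:
  2527^2253=1581  2527^2254=1509  2527^2255=1613  2527^2256=2727  2527^2257=1750
  2527^2258=1897  2527^2259=3581  2527^2260=3677  2527^2261=1642  2527^2262=2053
  2527^2263=5252  2527^2264=5056  2527^2265=4707  2527^2266=4579  2527^2267=5396
  2527^2268=4848  2527^2269=2479  2527^2270=844  2527^2271=5102  2527^2272=1480
  2527^2273=2287  2527^2274=4914  2527^2275=4280  2527^2276=771  2527^2277=2679
  2527^2278=5612  2527^2279=4536  2527^2280=4826  2527^2281=3775  2527^2282=4661
Found 4661 at exponent 2282.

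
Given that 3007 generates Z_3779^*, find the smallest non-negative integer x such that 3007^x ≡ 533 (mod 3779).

1199

Baby-step giant-step with m = ceil(sqrt(3778)) = 62.
Baby table (3007^j mod 3779 for j=0..61):
  0:1  1:3007  2:2681  3:1160  4:103  5:3622  6:276  7:2331
  8:3051  9:2724  10:1975  11:2016  12:596  13:926  14:3138  15:3582
  16:924  17:903  18:1999  19:2383  20:697  21:2313  22:1831  23:3593
  24:3769  25:162  26:3422  27:3516  28:2749  29:1570  30:1019  31:3143
  32:3501  33:2992  34:2924  35:2514  36:1598  37:2077  38:2631  39:1970
  40:2097  41:2307  42:2684  43:2623  44:588  45:3323  46:585  47:1860
  48:100  49:2159  50:3570  51:2630  52:2742  53:3195  54:1147  55:2581
  56:2780  57:312  58:992  59:1313  60:2915  61:1904
Giant step factor: 3007^(-62) ≡ 1982 (mod 3779).
Scan 533·1982^i mod 3779 for i = 0, 1, …:
  i=0: 533   i=1: 2065   i=2: 173   i=3: 2776
  i=4: 3587   i=5: 1135   i=6: 1065   i=7: 2148
  i=8: 2182   i=9: 1548     …   i=18: 1986
  i=19: 2313
Match at i=19, j=21: x = 19·62 + 21 = 1199.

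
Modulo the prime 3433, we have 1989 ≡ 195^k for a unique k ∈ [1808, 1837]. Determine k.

Compute 195^1808 mod 3433 = 882, then multiply by 195 repeatedly:
  195^1808=882  195^1809=340  195^1810=1073  195^1811=3255  195^1812=3053
  195^1813=1426  195^1814=3430  195^1815=2848  195^1816=2647  195^1817=1215
  195^1818=48  195^1819=2494  195^1820=2277  195^1821=1158  195^1822=2665
  195^1823=1292  195^1824=1331  195^1825=2070  195^1826=1989
Found 1989 at exponent 1826.

1826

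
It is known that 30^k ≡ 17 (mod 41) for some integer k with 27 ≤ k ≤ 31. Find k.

31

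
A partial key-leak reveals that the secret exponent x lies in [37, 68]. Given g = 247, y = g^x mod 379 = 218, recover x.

52

Compute 247^37 mod 379 = 231, then multiply by 247 repeatedly:
  247^37=231  247^38=207  247^39=343  247^40=204  247^41=360
  247^42=234  247^43=190  247^44=313  247^45=374  247^46=281
  247^47=50  247^48=222  247^49=258  247^50=54  247^51=73
  247^52=218
Found 218 at exponent 52.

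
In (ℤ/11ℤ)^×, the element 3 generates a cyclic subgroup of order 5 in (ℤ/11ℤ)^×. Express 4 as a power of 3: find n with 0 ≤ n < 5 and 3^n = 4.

Successive powers of 3 modulo 11:
  3^0=1  3^1=3  3^2=9  3^3=5  3^4=4
So 3^4 ≡ 4 (mod 11), giving n = 4.

4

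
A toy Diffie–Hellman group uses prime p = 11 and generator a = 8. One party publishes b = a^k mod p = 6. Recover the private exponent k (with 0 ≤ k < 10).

3

Successive powers of 8 modulo 11:
  8^0=1  8^1=8  8^2=9  8^3=6
So 8^3 ≡ 6 (mod 11), giving k = 3.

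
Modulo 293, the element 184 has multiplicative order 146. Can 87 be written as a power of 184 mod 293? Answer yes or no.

yes

87 ∈ ⟨184⟩ iff 87^146 ≡ 1 (mod 293), since |⟨184⟩| = 146.
87^146 mod 293 = 1.
Since 1 = 1, 87 lies in the subgroup.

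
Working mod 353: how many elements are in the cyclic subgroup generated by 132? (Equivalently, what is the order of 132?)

352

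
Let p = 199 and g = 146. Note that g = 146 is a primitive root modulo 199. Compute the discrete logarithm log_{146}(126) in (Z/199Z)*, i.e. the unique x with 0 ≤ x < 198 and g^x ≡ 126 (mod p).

Baby-step giant-step with m = ceil(sqrt(198)) = 15.
Baby table (146^j mod 199 for j=0..14):
  0:1  1:146  2:23  3:174  4:131  5:22  6:28  7:108
  8:47  9:96  10:86  11:19  12:187  13:39  14:122
Giant step factor: 146^(-15) ≡ 67 (mod 199).
Scan 126·67^i mod 199 for i = 0, 1, …:
  i=0: 126   i=1: 84   i=2: 56   i=3: 170
  i=4: 47
Match at i=4, j=8: x = 4·15 + 8 = 68.

68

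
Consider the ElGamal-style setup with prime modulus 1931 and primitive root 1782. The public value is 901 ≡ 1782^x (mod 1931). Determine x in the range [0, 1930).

1864

Baby-step giant-step with m = ceil(sqrt(1930)) = 44.
Baby table (1782^j mod 1931 for j=0..43):
  0:1  1:1782  2:960  3:1785  4:513  5:803  6:75  7:411
  8:553  9:636  10:1786  11:364  12:1763  13:1860  14:924  15:1356
  16:711  17:266  18:917  19:468  20:1715  21:1288  22:1188  23:640
  24:1190  25:342  26:1179  27:50  28:274  29:1656  30:424  31:547
  32:1530  33:1819  34:1240  35:616  36:904  37:474  38:821  39:1255
  40:312  41:1787  42:215  43:792
Giant step factor: 1782^(-44) ≡ 614 (mod 1931).
Scan 901·614^i mod 1931 for i = 0, 1, …:
  i=0: 901   i=1: 948   i=2: 841   i=3: 797
  i=4: 815   i=5: 281   i=6: 675   i=7: 1216
  i=8: 1258   i=9: 12     …   i=41: 193
  i=42: 711
Match at i=42, j=16: x = 42·44 + 16 = 1864.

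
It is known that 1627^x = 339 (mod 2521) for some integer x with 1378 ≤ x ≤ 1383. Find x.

Compute 1627^1378 mod 2521 = 1915, then multiply by 1627 repeatedly:
  1627^1378=1915  1627^1379=2270  1627^1380=25  1627^1381=339
Found 339 at exponent 1381.

1381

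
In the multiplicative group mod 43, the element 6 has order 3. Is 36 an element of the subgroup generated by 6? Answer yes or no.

⟨6⟩ has order 3; its elements mod 43 are {1, 6, 36}.
36 is in this set.

yes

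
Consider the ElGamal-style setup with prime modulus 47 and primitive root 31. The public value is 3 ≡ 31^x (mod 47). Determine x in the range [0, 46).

Successive powers of 31 modulo 47:
  31^0=1  31^1=31  31^2=21  31^3=40  31^4=18  31^5=41
  31^6=2  31^7=15  31^8=42  31^9=33  31^10=36  31^11=35
  31^12=4  31^13=30  31^14=37  31^15=19  31^16=25  31^17=23
  31^18=8  31^19=13  31^20=27  31^21=38  31^22=3
So 31^22 ≡ 3 (mod 47), giving x = 22.

22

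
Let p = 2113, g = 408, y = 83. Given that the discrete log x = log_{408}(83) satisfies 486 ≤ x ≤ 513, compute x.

510

Compute 408^486 mod 2113 = 182, then multiply by 408 repeatedly:
  408^486=182  408^487=301  408^488=254  408^489=95  408^490=726
  408^491=388  408^492=1942  408^493=2074  408^494=992  408^495=1153
  408^496=1338  408^497=750  408^498=1728  408^499=1395  408^500=763
  408^501=693  408^502=1715  408^503=317  408^504=443  408^505=1139
  408^506=1965  408^507=893  408^508=908  408^509=689  408^510=83
Found 83 at exponent 510.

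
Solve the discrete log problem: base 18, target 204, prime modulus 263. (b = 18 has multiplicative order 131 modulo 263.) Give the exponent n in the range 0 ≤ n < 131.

Baby-step giant-step with m = ceil(sqrt(131)) = 12.
Baby table (18^j mod 263 for j=0..11):
  0:1  1:18  2:61  3:46  4:39  5:176  6:12  7:216
  8:206  9:26  10:205  11:8
Giant step factor: 18^(-12) ≡ 221 (mod 263).
Scan 204·221^i mod 263 for i = 0, 1, …:
  i=0: 204   i=1: 111   i=2: 72   i=3: 132
  i=4: 242   i=5: 93   i=6: 39
Match at i=6, j=4: n = 6·12 + 4 = 76.

76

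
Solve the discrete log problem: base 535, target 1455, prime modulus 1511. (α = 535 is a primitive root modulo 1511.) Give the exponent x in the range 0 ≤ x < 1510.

Baby-step giant-step with m = ceil(sqrt(1510)) = 39.
Baby table (535^j mod 1511 for j=0..38):
  0:1  1:535  2:646  3:1102  4:280  5:211  6:1071  7:316
  8:1339  9:151  10:702  11:842  12:192  13:1483  14:130  15:44
  16:875  17:1226  18:136  19:232  20:218  21:283  22:305  23:1498
  24:600  25:668  26:784  27:893  28:279  29:1187  30:425  31:725
  32:1059  33:1451  34:1142  35:526  36:364  37:1332  38:939
Giant step factor: 535^(-39) ≡ 1191 (mod 1511).
Scan 1455·1191^i mod 1511 for i = 0, 1, …:
  i=0: 1455   i=1: 1299   i=2: 1356   i=3: 1248
  i=4: 1055   i=5: 864   i=6: 33   i=7: 17
  i=8: 604   i=9: 128     …   i=30: 568
  i=31: 1071
Match at i=31, j=6: x = 31·39 + 6 = 1215.

1215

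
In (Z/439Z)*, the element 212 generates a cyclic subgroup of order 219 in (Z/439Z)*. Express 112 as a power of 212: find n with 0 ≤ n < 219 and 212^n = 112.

Baby-step giant-step with m = ceil(sqrt(219)) = 15.
Baby table (212^j mod 439 for j=0..14):
  0:1  1:212  2:166  3:72  4:338  5:99  6:355  7:191
  8:104  9:98  10:143  11:25  12:32  13:199  14:44
Giant step factor: 212^(-15) ≡ 145 (mod 439).
Scan 112·145^i mod 439 for i = 0, 1, …:
  i=0: 112   i=1: 436   i=2: 4   i=3: 141
  i=4: 251   i=5: 397   i=6: 56   i=7: 218
  i=8: 2   i=9: 290     …   i=13: 109
  i=14: 1
Match at i=14, j=0: n = 14·15 + 0 = 210.

210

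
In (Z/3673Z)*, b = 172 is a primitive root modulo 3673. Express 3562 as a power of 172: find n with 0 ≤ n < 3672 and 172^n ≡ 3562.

582

Baby-step giant-step with m = ceil(sqrt(3672)) = 61.
Baby table (172^j mod 3673 for j=0..60):
  0:1  1:172  2:200  3:1343  4:3270  5:471  6:206  7:2375
  8:797  9:1183  10:1461  11:1528  12:2033  13:741  14:2570  15:1280
  16:3453  17:2563  18:76  19:2053  20:508  21:2897  22:2429  23:2739
  24:964  25:523  26:1804  27:1756  28:846  29:2265  30:242  31:1221
  32:651  33:1782  34:1645  35:119  36:2103  37:1762  38:1878  39:3465
  40:954  41:2476  42:3477  43:3018  44:1203  45:1228  46:1855  47:3182
  48:27  49:971  50:1727  51:3204  52:138  53:1698  54:1889  55:1684
  56:3154  57:2557  58:2717  59:853  60:3469
Giant step factor: 172^(-61) ≡ 897 (mod 3673).
Scan 3562·897^i mod 3673 for i = 0, 1, …:
  i=0: 3562   i=1: 3277   i=2: 1069   i=3: 240
  i=4: 2246   i=5: 1858   i=6: 2757   i=7: 1100
  i=8: 2336   i=9: 1782
Match at i=9, j=33: n = 9·61 + 33 = 582.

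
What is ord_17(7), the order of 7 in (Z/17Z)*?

16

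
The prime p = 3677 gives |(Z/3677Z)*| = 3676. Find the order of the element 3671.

The order of 3671 must divide p − 1 = 3676 = 2^2 · 919.
Divisors: 1, 2, 4, 919, 1838, 3676.
Check each in increasing order: 3671^1 ≡ 3671;  3671^2 ≡ 36;  3671^4 ≡ 1296;  3671^919 ≡ 1.
Smallest exponent giving 1 is 919.

919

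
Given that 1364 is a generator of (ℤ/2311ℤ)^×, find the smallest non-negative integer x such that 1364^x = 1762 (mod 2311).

Baby-step giant-step with m = ceil(sqrt(2310)) = 49.
Baby table (1364^j mod 2311 for j=0..48):
  0:1  1:1364  2:141  3:511  4:1393  5:410  6:2289  7:35
  8:1520  9:313  10:1708  11:224  12:484  13:1541  14:1225  15:47
  16:1711  17:2005  18:907  19:763  20:782  21:1277  22:1645  23:2110
  24:845  25:1702  26:1284  27:1949  28:786  29:2111  30:2209  31:1843
  32:1795  33:1031  34:1196  35:2089  36:2244  37:1052  38:2108  39:428
  40:1420  41:262  42:1474  43:2277  44:2155  45:2139  46:1114  47:1169
  48:2237
Giant step factor: 1364^(-49) ≡ 2104 (mod 2311).
Scan 1762·2104^i mod 2311 for i = 0, 1, …:
  i=0: 1762   i=1: 404   i=2: 1879   i=3: 1606
  i=4: 342   i=5: 847   i=6: 307   i=7: 1159
  i=8: 431   i=9: 912     …   i=16: 1156
  i=17: 1052
Match at i=17, j=37: x = 17·49 + 37 = 870.

870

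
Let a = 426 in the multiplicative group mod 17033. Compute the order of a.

17032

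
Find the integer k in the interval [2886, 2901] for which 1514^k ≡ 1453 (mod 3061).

2886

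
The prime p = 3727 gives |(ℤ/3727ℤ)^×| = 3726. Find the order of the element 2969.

621

The order of 2969 must divide p − 1 = 3726 = 2 · 3^4 · 23.
Divisors: 1, 2, 3, 6, 9, 18, 23, 27, 46, 54, 69, 81, 138, 162, 207, 414, 621, 1242, 1863, 3726.
Check each in increasing order: 2969^1 ≡ 2969;  2969^2 ≡ 606;  2969^3 ≡ 2800;  2969^6 ≡ 2119;  2969^9 ≡ 3543;  2969^18 ≡ 313;  2969^23 ≡ 900;  2969^27 ≡ 2040;  2969^46 ≡ 1241;  2969^54 ≡ 2268;  2969^69 ≡ 2527;  2969^81 ≡ 1513;  2969^138 ≡ 1378;  2969^162 ≡ 791;  2969^207 ≡ 1188;  2969^414 ≡ 2538;  2969^621 ≡ 1.
Smallest exponent giving 1 is 621.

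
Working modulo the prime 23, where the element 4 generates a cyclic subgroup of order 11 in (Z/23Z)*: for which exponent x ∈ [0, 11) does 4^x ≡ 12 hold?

5

Successive powers of 4 modulo 23:
  4^0=1  4^1=4  4^2=16  4^3=18  4^4=3  4^5=12
So 4^5 ≡ 12 (mod 23), giving x = 5.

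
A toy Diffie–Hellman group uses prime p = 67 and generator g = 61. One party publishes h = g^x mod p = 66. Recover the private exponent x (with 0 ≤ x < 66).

33

Baby-step giant-step with m = ceil(sqrt(66)) = 9.
Baby table (61^j mod 67 for j=0..8):
  0:1  1:61  2:36  3:52  4:23  5:63  6:24  7:57
  8:60
Giant step factor: 61^(-9) ≡ 8 (mod 67).
Scan 66·8^i mod 67 for i = 0, 1, …:
  i=0: 66   i=1: 59   i=2: 3   i=3: 24
Match at i=3, j=6: x = 3·9 + 6 = 33.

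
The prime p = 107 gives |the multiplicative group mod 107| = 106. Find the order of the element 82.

106

The order of 82 must divide p − 1 = 106 = 2 · 53.
Divisors: 1, 2, 53, 106.
Check each in increasing order: 82^1 ≡ 82;  82^2 ≡ 90;  82^53 ≡ 106;  82^106 ≡ 1.
Smallest exponent giving 1 is 106.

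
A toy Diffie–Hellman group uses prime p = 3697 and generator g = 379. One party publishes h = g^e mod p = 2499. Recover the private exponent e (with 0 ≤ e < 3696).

3672

Baby-step giant-step with m = ceil(sqrt(3696)) = 61.
Baby table (379^j mod 3697 for j=0..60):
  0:1  1:379  2:3155  3:1614  4:1701  5:1401  6:2308  7:2240
  8:2347  9:2233  10:3391  11:2330  12:3184  13:1514  14:771  15:146
  16:3576  17:2202  18:2733  19:647  20:1211  21:541  22:1704  23:2538
  24:682  25:3385  26:56  27:2739  28:2921  29:1656  30:2831  31:819
  32:3550  33:3439  34:2037  35:3047  36:1349  37:1085  38:848  39:3450
  40:2509  41:782  42:618  43:1311  44:1471  45:2959  46:1270  47:720
  48:2999  49:1642  50:1222  51:1013  52:3136  53:1807  54:908  55:311
  56:3262  57:1500  58:2859  59:340  60:3162
Giant step factor: 379^(-61) ≡ 694 (mod 3697).
Scan 2499·694^i mod 3697 for i = 0, 1, …:
  i=0: 2499   i=1: 413   i=2: 1953   i=3: 2280
  i=4: 4   i=5: 2776   i=6: 407   i=7: 1486
  i=8: 3518   i=9: 1472     …   i=59: 3350
  i=60: 3184
Match at i=60, j=12: e = 60·61 + 12 = 3672.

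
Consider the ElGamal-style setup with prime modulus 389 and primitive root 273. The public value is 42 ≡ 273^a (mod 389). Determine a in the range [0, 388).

36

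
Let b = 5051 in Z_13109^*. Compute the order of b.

The order of 5051 must divide p − 1 = 13108 = 2^2 · 29 · 113.
Divisors: 1, 2, 4, 29, 58, 113, 116, 226, 452, 3277, 6554, 13108.
Check each in increasing order: 5051^1 ≡ 5051;  5051^2 ≡ 2487;  5051^4 ≡ 10830;  5051^29 ≡ 11353;  5051^58 ≡ 2921;  5051^113 ≡ 9623;  5051^116 ≡ 11391;  5051^226 ≡ 153;  5051^452 ≡ 10300;  5051^3277 ≡ 8654;  5051^6554 ≡ 13108;  5051^13108 ≡ 1.
Smallest exponent giving 1 is 13108.

13108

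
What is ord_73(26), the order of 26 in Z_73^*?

The order of 26 must divide p − 1 = 72 = 2^3 · 3^2.
Divisors: 1, 2, 3, 4, 6, 8, 9, 12, 18, 24, 36, 72.
Check each in increasing order: 26^1 ≡ 26;  26^2 ≡ 19;  26^3 ≡ 56;  26^4 ≡ 69;  26^6 ≡ 70;  26^8 ≡ 16;  26^9 ≡ 51;  26^12 ≡ 9;  26^18 ≡ 46;  26^24 ≡ 8;  26^36 ≡ 72;  26^72 ≡ 1.
Smallest exponent giving 1 is 72.

72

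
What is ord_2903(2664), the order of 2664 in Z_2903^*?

2902

The order of 2664 must divide p − 1 = 2902 = 2 · 1451.
Divisors: 1, 2, 1451, 2902.
Check each in increasing order: 2664^1 ≡ 2664;  2664^2 ≡ 1964;  2664^1451 ≡ 2902;  2664^2902 ≡ 1.
Smallest exponent giving 1 is 2902.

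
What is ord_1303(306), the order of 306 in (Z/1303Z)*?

The order of 306 must divide p − 1 = 1302 = 2 · 3 · 7 · 31.
Divisors: 1, 2, 3, 6, 7, 14, 21, 31, 42, 62, 93, 186, 217, 434, 651, 1302.
Check each in increasing order: 306^1 ≡ 306;  306^2 ≡ 1123;  306^3 ≡ 949;  306^6 ≡ 228;  306^7 ≡ 709;  306^14 ≡ 1026;  306^21 ≡ 360;  306^31 ≡ 272;  306^42 ≡ 603;  306^62 ≡ 1016;  306^93 ≡ 116;  306^186 ≡ 426;  306^217 ≡ 1208;  306^434 ≡ 1207;  306^651 ≡ 1302;  306^1302 ≡ 1.
Smallest exponent giving 1 is 1302.

1302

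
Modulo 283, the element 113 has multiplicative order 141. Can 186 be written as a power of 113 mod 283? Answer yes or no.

no

186 ∈ ⟨113⟩ iff 186^141 ≡ 1 (mod 283), since |⟨113⟩| = 141.
186^141 mod 283 = 282.
Since 282 ≠ 1, 186 does not lie in the subgroup.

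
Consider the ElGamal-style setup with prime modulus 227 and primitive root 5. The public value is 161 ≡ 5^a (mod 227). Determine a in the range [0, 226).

Baby-step giant-step with m = ceil(sqrt(226)) = 16.
Baby table (5^j mod 227 for j=0..15):
  0:1  1:5  2:25  3:125  4:171  5:174  6:189  7:37
  8:185  9:17  10:85  11:198  12:82  13:183  14:7  15:35
Giant step factor: 5^(-16) ≡ 48 (mod 227).
Scan 161·48^i mod 227 for i = 0, 1, …:
  i=0: 161   i=1: 10   i=2: 26   i=3: 113
  i=4: 203   i=5: 210   i=6: 92   i=7: 103
  i=8: 177   i=9: 97   i=10: 116   i=11: 120
  i=12: 85
Match at i=12, j=10: a = 12·16 + 10 = 202.

202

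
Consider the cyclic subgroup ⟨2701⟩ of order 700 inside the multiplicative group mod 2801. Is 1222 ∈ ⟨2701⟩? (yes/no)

no

1222 ∈ ⟨2701⟩ iff 1222^700 ≡ 1 (mod 2801), since |⟨2701⟩| = 700.
1222^700 mod 2801 = 1258.
Since 1258 ≠ 1, 1222 does not lie in the subgroup.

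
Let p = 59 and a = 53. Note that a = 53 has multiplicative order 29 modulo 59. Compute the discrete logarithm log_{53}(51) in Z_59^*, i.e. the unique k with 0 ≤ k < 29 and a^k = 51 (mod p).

12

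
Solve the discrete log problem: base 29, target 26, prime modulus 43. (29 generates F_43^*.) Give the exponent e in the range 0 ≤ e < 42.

Baby-step giant-step with m = ceil(sqrt(42)) = 7.
Baby table (29^j mod 43 for j=0..6):
  0:1  1:29  2:24  3:8  4:17  5:20  6:21
Giant step factor: 29^(-7) ≡ 37 (mod 43).
Scan 26·37^i mod 43 for i = 0, 1, …:
  i=0: 26   i=1: 16   i=2: 33   i=3: 17
Match at i=3, j=4: e = 3·7 + 4 = 25.

25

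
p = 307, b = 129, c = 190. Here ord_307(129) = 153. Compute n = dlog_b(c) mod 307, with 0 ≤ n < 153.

25

Baby-step giant-step with m = ceil(sqrt(153)) = 13.
Baby table (129^j mod 307 for j=0..12):
  0:1  1:129  2:63  3:145  4:285  5:232  6:149  7:187
  8:177  9:115  10:99  11:184  12:97
Giant step factor: 129^(-13) ≡ 112 (mod 307).
Scan 190·112^i mod 307 for i = 0, 1, …:
  i=0: 190   i=1: 97
Match at i=1, j=12: n = 1·13 + 12 = 25.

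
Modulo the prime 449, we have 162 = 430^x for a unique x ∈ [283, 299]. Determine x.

290

Compute 430^283 mod 449 = 311, then multiply by 430 repeatedly:
  430^283=311  430^284=377  430^285=21  430^286=50  430^287=397
  430^288=90  430^289=86  430^290=162
Found 162 at exponent 290.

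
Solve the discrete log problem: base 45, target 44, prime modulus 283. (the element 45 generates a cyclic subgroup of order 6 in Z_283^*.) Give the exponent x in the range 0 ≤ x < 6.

Successive powers of 45 modulo 283:
  45^0=1  45^1=45  45^2=44
So 45^2 ≡ 44 (mod 283), giving x = 2.

2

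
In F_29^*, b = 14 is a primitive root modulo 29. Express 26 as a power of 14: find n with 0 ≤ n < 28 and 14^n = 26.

Successive powers of 14 modulo 29:
  14^0=1  14^1=14  14^2=22  14^3=18  14^4=20  14^5=19
  14^6=5  14^7=12  14^8=23  14^9=3  14^10=13  14^11=8
  14^12=25  14^13=2  14^14=28  14^15=15  14^16=7  14^17=11
  14^18=9  14^19=10  14^20=24  14^21=17  14^22=6  14^23=26
So 14^23 ≡ 26 (mod 29), giving n = 23.

23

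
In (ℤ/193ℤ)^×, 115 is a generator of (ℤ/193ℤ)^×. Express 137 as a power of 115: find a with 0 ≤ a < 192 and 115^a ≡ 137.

Baby-step giant-step with m = ceil(sqrt(192)) = 14.
Baby table (115^j mod 193 for j=0..13):
  0:1  1:115  2:101  3:35  4:165  5:61  6:67  7:178
  8:12  9:29  10:54  11:34  12:50  13:153
Giant step factor: 115^(-14) ≡ 187 (mod 193).
Scan 137·187^i mod 193 for i = 0, 1, …:
  i=0: 137   i=1: 143   i=2: 107   i=3: 130
  i=4: 185   i=5: 48   i=6: 98   i=7: 184
  i=8: 54
Match at i=8, j=10: a = 8·14 + 10 = 122.

122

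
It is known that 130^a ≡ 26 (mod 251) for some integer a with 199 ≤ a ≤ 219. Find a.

Compute 130^199 mod 251 = 53, then multiply by 130 repeatedly:
  130^199=53  130^200=113  130^201=132  130^202=92  130^203=163
  130^204=106  130^205=226  130^206=13  130^207=184  130^208=75
  130^209=212  130^210=201  130^211=26
Found 26 at exponent 211.

211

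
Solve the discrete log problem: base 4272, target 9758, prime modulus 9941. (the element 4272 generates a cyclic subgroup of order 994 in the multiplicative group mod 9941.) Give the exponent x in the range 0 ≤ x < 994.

589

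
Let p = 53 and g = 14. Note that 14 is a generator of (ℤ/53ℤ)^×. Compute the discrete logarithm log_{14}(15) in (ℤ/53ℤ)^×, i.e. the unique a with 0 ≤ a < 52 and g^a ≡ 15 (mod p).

Baby-step giant-step with m = ceil(sqrt(52)) = 8.
Baby table (14^j mod 53 for j=0..7):
  0:1  1:14  2:37  3:41  4:44  5:33  6:38  7:2
Giant step factor: 14^(-8) ≡ 36 (mod 53).
Scan 15·36^i mod 53 for i = 0, 1, …:
  i=0: 15   i=1: 10   i=2: 42   i=3: 28
  i=4: 1
Match at i=4, j=0: a = 4·8 + 0 = 32.

32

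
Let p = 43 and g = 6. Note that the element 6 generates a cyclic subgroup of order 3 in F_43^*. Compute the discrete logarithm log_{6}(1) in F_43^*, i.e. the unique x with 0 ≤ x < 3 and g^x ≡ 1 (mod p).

Successive powers of 6 modulo 43:
  6^0=1
So 6^0 ≡ 1 (mod 43), giving x = 0.

0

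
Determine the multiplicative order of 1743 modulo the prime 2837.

1418

The order of 1743 must divide p − 1 = 2836 = 2^2 · 709.
Divisors: 1, 2, 4, 709, 1418, 2836.
Check each in increasing order: 1743^1 ≡ 1743;  1743^2 ≡ 2459;  1743^4 ≡ 1034;  1743^709 ≡ 2836;  1743^1418 ≡ 1.
Smallest exponent giving 1 is 1418.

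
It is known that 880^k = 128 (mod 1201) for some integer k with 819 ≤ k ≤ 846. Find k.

Compute 880^819 mod 1201 = 1127, then multiply by 880 repeatedly:
  880^819=1127  880^820=935  880^821=115  880^822=316  880^823=649
  880^824=645  880^825=728  880^826=507  880^827=589  880^828=689
  880^829=1016  880^830=536  880^831=888  880^832=790  880^833=1022
  880^834=1012  880^835=619  880^836=667  880^837=872  880^838=1122
  880^839=138  880^840=139  880^841=1019  880^842=774  880^843=153
  880^844=128
Found 128 at exponent 844.

844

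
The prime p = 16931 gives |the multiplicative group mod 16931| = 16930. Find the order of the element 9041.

The order of 9041 must divide p − 1 = 16930 = 2 · 5 · 1693.
Divisors: 1, 2, 5, 10, 1693, 3386, 8465, 16930.
Check each in increasing order: 9041^1 ≡ 9041;  9041^2 ≡ 13744;  9041^5 ≡ 1030;  9041^10 ≡ 11178;  9041^1693 ≡ 16930;  9041^3386 ≡ 1.
Smallest exponent giving 1 is 3386.

3386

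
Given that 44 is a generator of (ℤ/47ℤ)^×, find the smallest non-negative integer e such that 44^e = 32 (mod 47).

16

Successive powers of 44 modulo 47:
  44^0=1  44^1=44  44^2=9  44^3=20  44^4=34  44^5=39
  44^6=24  44^7=22  44^8=28  44^9=10  44^10=17  44^11=43
  44^12=12  44^13=11  44^14=14  44^15=5  44^16=32
So 44^16 ≡ 32 (mod 47), giving e = 16.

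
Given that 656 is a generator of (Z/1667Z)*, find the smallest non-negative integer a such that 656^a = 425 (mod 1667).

1304

Baby-step giant-step with m = ceil(sqrt(1666)) = 41.
Baby table (656^j mod 1667 for j=0..40):
  0:1  1:656  2:250  3:634  4:821  5:135  6:209  7:410
  8:573  9:813  10:1555  11:1543  12:339  13:673  14:1400  15:1550
  16:1597  17:756  18:837  19:629  20:875  21:552  22:373  23:1306
  24:1565  25:1435  26:1172  27:345  28:1275  29:1233  30:353  31:1522
  32:1566  33:424  34:1422  35:979  36:429  37:1368  38:562  39:265
  40:472
Giant step factor: 656^(-41) ≡ 283 (mod 1667).
Scan 425·283^i mod 1667 for i = 0, 1, …:
  i=0: 425   i=1: 251   i=2: 1019   i=3: 1653
  i=4: 1039   i=5: 645   i=6: 832   i=7: 409
  i=8: 724   i=9: 1518     …   i=30: 1050
  i=31: 424
Match at i=31, j=33: a = 31·41 + 33 = 1304.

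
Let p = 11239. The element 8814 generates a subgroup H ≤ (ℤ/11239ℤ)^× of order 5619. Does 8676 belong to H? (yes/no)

8676 ∈ ⟨8814⟩ iff 8676^5619 ≡ 1 (mod 11239), since |⟨8814⟩| = 5619.
8676^5619 mod 11239 = 11238.
Since 11238 ≠ 1, 8676 does not lie in the subgroup.

no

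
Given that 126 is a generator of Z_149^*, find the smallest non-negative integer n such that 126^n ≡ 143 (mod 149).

Baby-step giant-step with m = ceil(sqrt(148)) = 13.
Baby table (126^j mod 149 for j=0..12):
  0:1  1:126  2:82  3:51  4:19  5:10  6:68  7:75
  8:63  9:41  10:100  11:84  12:5
Giant step factor: 126^(-13) ≡ 57 (mod 149).
Scan 143·57^i mod 149 for i = 0, 1, …:
  i=0: 143   i=1: 105   i=2: 25   i=3: 84
Match at i=3, j=11: n = 3·13 + 11 = 50.

50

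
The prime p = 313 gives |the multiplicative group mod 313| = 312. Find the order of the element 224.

312

The order of 224 must divide p − 1 = 312 = 2^3 · 3 · 13.
Divisors: 1, 2, 3, 4, 6, 8, 12, 13, 24, 26, 39, 52, 78, 104, 156, 312.
Check each in increasing order: 224^1 ≡ 224;  224^2 ≡ 96;  224^3 ≡ 220;  224^4 ≡ 139;  224^6 ≡ 198;  224^8 ≡ 228;  224^12 ≡ 79;  224^13 ≡ 168;  224^24 ≡ 294;  224^26 ≡ 54;  224^39 ≡ 308;  224^52 ≡ 99;  224^78 ≡ 25;  224^104 ≡ 98;  224^156 ≡ 312;  224^312 ≡ 1.
Smallest exponent giving 1 is 312.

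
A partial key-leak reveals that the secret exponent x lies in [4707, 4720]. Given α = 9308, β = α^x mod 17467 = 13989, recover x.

4710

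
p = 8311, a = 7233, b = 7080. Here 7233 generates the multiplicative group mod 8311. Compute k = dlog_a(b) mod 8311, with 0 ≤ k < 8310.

6846

Baby-step giant-step with m = ceil(sqrt(8310)) = 92.
Baby table (7233^j mod 8311 for j=0..91):
  0:1  1:7233  2:6855  3:7100  4:631  5:1284  6:3785  7:471
  8:7544  9:4037  10:3078  11:6316  12:6372  13:4181  14:5755  15:4427
  16:6519  17:3624  18:7809  19:941  20:7855  21:1219  22:7367  23:3690
  24:3149  25:4577  26:2728  27:1310  28:690  29:4170  30:991  31:3821
  32:3218  33:4994  34:1996  35:861  36:2674  37:1345  38:4515  39:3076
  40:161  41:973  42:6603  43:4493  44:1859  45:7260  46:2682  47:1032
  48:1178  49:1699  50:5209  51:2934  52:3639  53:8261  54:4034  55:6312
  56:2373  57:1694  58:2288  59:1903  60:1383  61:5106  62:5925  63:4009
  64:18  65:5529  66:7036  67:3135  68:3047  69:6490  70:1642  71:167
  72:2816  73:6178  74:5538  75:5645  76:6653  77:459  78:3858  79:4887
  80:988  81:7055  82:7586  83:316  84:103  85:5320  86:7941  87:8243
  88:6816  89:7587  90:7549  91:6958
Giant step factor: 7233^(-92) ≡ 983 (mod 8311).
Scan 7080·983^i mod 8311 for i = 0, 1, …:
  i=0: 7080   i=1: 3333   i=2: 1805   i=3: 4072
  i=4: 5185   i=5: 2212   i=6: 5225   i=7: 8288
  i=8: 2324   i=9: 7278     …   i=73: 1983
  i=74: 4515
Match at i=74, j=38: k = 74·92 + 38 = 6846.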